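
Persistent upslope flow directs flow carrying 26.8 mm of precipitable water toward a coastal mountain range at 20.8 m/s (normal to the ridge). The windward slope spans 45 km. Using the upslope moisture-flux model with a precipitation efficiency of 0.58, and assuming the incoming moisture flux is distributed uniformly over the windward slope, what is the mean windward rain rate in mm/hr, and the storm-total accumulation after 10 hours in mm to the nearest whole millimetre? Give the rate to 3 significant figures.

R ≈ 25.9 mm/hr; total ≈ 259 mm

Incoming column moisture flux per unit ridge length: F = V × PW = 20.8 × 26.8 = 557.44 mm·m/s.
Spread over the 45 km slope with efficiency ε = 0.58: R = ε·F/W = 0.58 × 557.44 / 45000 m = 7.185e-03 mm/s.
R = 7.185e-03 × 3600 = 25.9 mm/hr.
Over 10 h: total = 25.9 × 10 = 259 mm.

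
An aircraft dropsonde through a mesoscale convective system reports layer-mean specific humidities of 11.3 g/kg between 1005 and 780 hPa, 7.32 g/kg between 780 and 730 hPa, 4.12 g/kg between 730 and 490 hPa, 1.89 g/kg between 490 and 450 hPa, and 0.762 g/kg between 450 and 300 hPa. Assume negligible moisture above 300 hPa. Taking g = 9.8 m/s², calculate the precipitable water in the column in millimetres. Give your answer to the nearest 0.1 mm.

Precipitable water is the column-integrated vapour mass per unit area: PW = (1/g) Σ q̄ Δp, with q in kg/kg and Δp in Pa (1 kg/m² of water = 1 mm).
Layer 1005–780 hPa: Δp = 225 hPa = 22500 Pa, q̄ = 0.0113 kg/kg → 0.0113 × 22500 / 9.8 = 25.94 mm
Layer 780–730 hPa: Δp = 50 hPa = 5000 Pa, q̄ = 0.00732 kg/kg → 0.00732 × 5000 / 9.8 = 3.73 mm
Layer 730–490 hPa: Δp = 240 hPa = 24000 Pa, q̄ = 0.00412 kg/kg → 0.00412 × 24000 / 9.8 = 10.09 mm
Layer 490–450 hPa: Δp = 40 hPa = 4000 Pa, q̄ = 0.00189 kg/kg → 0.00189 × 4000 / 9.8 = 0.77 mm
Layer 450–300 hPa: Δp = 150 hPa = 15000 Pa, q̄ = 0.000762 kg/kg → 0.000762 × 15000 / 9.8 = 1.17 mm
PW = 25.94 + 3.73 + 10.09 + 0.77 + 1.17 = 41.70 ≈ 41.7 mm.

PW ≈ 41.7 mm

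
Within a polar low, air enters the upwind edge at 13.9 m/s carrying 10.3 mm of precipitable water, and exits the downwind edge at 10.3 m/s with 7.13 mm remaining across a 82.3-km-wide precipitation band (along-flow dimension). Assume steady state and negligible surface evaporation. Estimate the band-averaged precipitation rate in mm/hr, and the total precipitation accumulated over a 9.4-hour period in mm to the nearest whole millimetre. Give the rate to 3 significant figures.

R ≈ 3.05 mm/hr; total ≈ 29 mm

Column moisture flux per unit crosswind length is F = V × PW.
Inflow: F_in = 13.9 × 10.3 = 143.17 mm·m/s
Outflow: F_out = 10.3 × 7.13 = 73.439 mm·m/s
Steady-state rate R = (F_in − F_out)/L = (143.17 − 73.439) / 82300 m = 8.473e-04 mm/s.
R = 8.473e-04 × 3600 = 3.05 mm/hr.
Over 9.4 h: total = 3.05 × 9.4 = 28.67 ≈ 29 mm.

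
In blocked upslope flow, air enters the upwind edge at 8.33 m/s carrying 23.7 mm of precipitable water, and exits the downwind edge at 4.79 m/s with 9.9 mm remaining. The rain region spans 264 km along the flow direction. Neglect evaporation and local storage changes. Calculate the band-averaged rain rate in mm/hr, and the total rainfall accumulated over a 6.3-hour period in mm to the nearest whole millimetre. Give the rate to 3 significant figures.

Column moisture flux per unit crosswind length is F = V × PW.
Inflow: F_in = 8.33 × 23.7 = 197.421 mm·m/s
Outflow: F_out = 4.79 × 9.9 = 47.421 mm·m/s
Steady-state rate R = (F_in − F_out)/L = (197.421 − 47.421) / 264000 m = 5.682e-04 mm/s.
R = 5.682e-04 × 3600 = 2.05 mm/hr.
Over 6.3 h: total = 2.05 × 6.3 = 12.915 ≈ 13 mm.

R ≈ 2.05 mm/hr; total ≈ 13 mm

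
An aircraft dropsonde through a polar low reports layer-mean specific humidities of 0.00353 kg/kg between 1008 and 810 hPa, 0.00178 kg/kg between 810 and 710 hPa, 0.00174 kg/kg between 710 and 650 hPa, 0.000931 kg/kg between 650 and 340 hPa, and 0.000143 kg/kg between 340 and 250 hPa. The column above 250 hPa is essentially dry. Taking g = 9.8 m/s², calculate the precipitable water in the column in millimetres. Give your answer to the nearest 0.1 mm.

Precipitable water is the column-integrated vapour mass per unit area: PW = (1/g) Σ q̄ Δp, with q in kg/kg and Δp in Pa (1 kg/m² of water = 1 mm).
Layer 1008–810 hPa: Δp = 198 hPa = 19800 Pa, q̄ = 0.00353 kg/kg → 0.00353 × 19800 / 9.8 = 7.13 mm
Layer 810–710 hPa: Δp = 100 hPa = 10000 Pa, q̄ = 0.00178 kg/kg → 0.00178 × 10000 / 9.8 = 1.82 mm
Layer 710–650 hPa: Δp = 60 hPa = 6000 Pa, q̄ = 0.00174 kg/kg → 0.00174 × 6000 / 9.8 = 1.07 mm
Layer 650–340 hPa: Δp = 310 hPa = 31000 Pa, q̄ = 0.000931 kg/kg → 0.000931 × 31000 / 9.8 = 2.95 mm
Layer 340–250 hPa: Δp = 90 hPa = 9000 Pa, q̄ = 0.000143 kg/kg → 0.000143 × 9000 / 9.8 = 0.13 mm
PW = 7.13 + 1.82 + 1.07 + 2.95 + 0.13 = 13.10 ≈ 13.1 mm.

PW ≈ 13.1 mm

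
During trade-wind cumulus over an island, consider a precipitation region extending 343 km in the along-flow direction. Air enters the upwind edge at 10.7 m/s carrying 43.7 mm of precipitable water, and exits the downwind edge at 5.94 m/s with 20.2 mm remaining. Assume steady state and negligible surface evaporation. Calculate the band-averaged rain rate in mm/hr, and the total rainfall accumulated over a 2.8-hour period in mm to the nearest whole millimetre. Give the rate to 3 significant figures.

Column moisture flux per unit crosswind length is F = V × PW.
Inflow: F_in = 10.7 × 43.7 = 467.59 mm·m/s
Outflow: F_out = 5.94 × 20.2 = 119.988 mm·m/s
Steady-state rate R = (F_in − F_out)/L = (467.59 − 119.988) / 343000 m = 1.013e-03 mm/s.
R = 1.013e-03 × 3600 = 3.65 mm/hr.
Over 2.8 h: total = 3.65 × 2.8 = 10.22 ≈ 10 mm.

R ≈ 3.65 mm/hr; total ≈ 10 mm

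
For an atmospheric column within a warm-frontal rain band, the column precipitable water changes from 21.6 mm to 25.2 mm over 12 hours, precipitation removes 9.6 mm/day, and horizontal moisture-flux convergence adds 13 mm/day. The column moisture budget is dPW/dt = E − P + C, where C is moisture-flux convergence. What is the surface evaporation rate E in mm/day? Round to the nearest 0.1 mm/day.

dPW/dt = (25.2 − 21.6) mm / (12/24 day) = +7.200 mm/day.
E = dPW/dt + P − C = (+7.200) + 9.6 − (13) = 3.8 mm/day.

E ≈ 3.8 mm/day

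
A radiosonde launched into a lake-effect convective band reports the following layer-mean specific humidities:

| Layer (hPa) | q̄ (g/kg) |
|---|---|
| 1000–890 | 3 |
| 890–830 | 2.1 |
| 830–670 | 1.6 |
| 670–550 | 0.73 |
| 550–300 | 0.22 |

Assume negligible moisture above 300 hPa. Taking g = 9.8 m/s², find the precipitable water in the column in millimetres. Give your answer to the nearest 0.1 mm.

Precipitable water is the column-integrated vapour mass per unit area: PW = (1/g) Σ q̄ Δp, with q in kg/kg and Δp in Pa (1 kg/m² of water = 1 mm).
Layer 1000–890 hPa: Δp = 110 hPa = 11000 Pa, q̄ = 0.003 kg/kg → 0.003 × 11000 / 9.8 = 3.37 mm
Layer 890–830 hPa: Δp = 60 hPa = 6000 Pa, q̄ = 0.0021 kg/kg → 0.0021 × 6000 / 9.8 = 1.29 mm
Layer 830–670 hPa: Δp = 160 hPa = 16000 Pa, q̄ = 0.0016 kg/kg → 0.0016 × 16000 / 9.8 = 2.61 mm
Layer 670–550 hPa: Δp = 120 hPa = 12000 Pa, q̄ = 0.00073 kg/kg → 0.00073 × 12000 / 9.8 = 0.89 mm
Layer 550–300 hPa: Δp = 250 hPa = 25000 Pa, q̄ = 0.00022 kg/kg → 0.00022 × 25000 / 9.8 = 0.56 mm
PW = 3.37 + 1.29 + 2.61 + 0.89 + 0.56 = 8.72 ≈ 8.7 mm.

PW ≈ 8.7 mm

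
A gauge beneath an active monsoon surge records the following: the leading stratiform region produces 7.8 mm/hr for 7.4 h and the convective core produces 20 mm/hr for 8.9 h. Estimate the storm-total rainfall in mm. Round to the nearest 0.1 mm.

Total = Σ Rᵢ Δtᵢ = 7.8 × 7.4 + 20 × 8.9
      = 57.72 + 178 = 235.7 mm.

total ≈ 235.7 mm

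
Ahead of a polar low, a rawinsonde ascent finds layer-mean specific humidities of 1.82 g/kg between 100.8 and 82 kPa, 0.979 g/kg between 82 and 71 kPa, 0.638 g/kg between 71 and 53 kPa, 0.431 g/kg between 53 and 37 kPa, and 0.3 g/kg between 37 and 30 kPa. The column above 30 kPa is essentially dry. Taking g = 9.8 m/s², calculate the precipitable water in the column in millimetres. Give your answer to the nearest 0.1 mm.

PW ≈ 6.7 mm

Precipitable water is the column-integrated vapour mass per unit area: PW = (1/g) Σ q̄ Δp, with q in kg/kg and Δp in Pa (1 kg/m² of water = 1 mm).
Layer 100.8–82 kPa: Δp = 188 hPa = 18800 Pa, q̄ = 0.00182 kg/kg → 0.00182 × 18800 / 9.8 = 3.49 mm
Layer 82–71 kPa: Δp = 110 hPa = 11000 Pa, q̄ = 0.000979 kg/kg → 0.000979 × 11000 / 9.8 = 1.10 mm
Layer 71–53 kPa: Δp = 180 hPa = 18000 Pa, q̄ = 0.000638 kg/kg → 0.000638 × 18000 / 9.8 = 1.17 mm
Layer 53–37 kPa: Δp = 160 hPa = 16000 Pa, q̄ = 0.000431 kg/kg → 0.000431 × 16000 / 9.8 = 0.70 mm
Layer 37–30 kPa: Δp = 70 hPa = 7000 Pa, q̄ = 0.0003 kg/kg → 0.0003 × 7000 / 9.8 = 0.21 mm
PW = 3.49 + 1.10 + 1.17 + 0.70 + 0.21 = 6.67 ≈ 6.7 mm.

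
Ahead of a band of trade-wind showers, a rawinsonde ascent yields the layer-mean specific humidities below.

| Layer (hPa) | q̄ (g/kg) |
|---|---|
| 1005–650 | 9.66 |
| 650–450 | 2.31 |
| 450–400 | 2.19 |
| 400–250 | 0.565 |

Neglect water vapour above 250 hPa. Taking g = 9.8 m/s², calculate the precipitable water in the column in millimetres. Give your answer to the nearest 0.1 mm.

PW ≈ 41.7 mm

Precipitable water is the column-integrated vapour mass per unit area: PW = (1/g) Σ q̄ Δp, with q in kg/kg and Δp in Pa (1 kg/m² of water = 1 mm).
Layer 1005–650 hPa: Δp = 355 hPa = 35500 Pa, q̄ = 0.00966 kg/kg → 0.00966 × 35500 / 9.8 = 34.99 mm
Layer 650–450 hPa: Δp = 200 hPa = 20000 Pa, q̄ = 0.00231 kg/kg → 0.00231 × 20000 / 9.8 = 4.71 mm
Layer 450–400 hPa: Δp = 50 hPa = 5000 Pa, q̄ = 0.00219 kg/kg → 0.00219 × 5000 / 9.8 = 1.12 mm
Layer 400–250 hPa: Δp = 150 hPa = 15000 Pa, q̄ = 0.000565 kg/kg → 0.000565 × 15000 / 9.8 = 0.86 mm
PW = 34.99 + 4.71 + 1.12 + 0.86 = 41.68 ≈ 41.7 mm.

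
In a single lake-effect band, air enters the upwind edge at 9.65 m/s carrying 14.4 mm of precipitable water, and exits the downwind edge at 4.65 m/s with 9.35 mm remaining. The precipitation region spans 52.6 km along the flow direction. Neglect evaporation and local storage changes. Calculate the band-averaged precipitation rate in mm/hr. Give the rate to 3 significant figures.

Column moisture flux per unit crosswind length is F = V × PW.
Inflow: F_in = 9.65 × 14.4 = 138.96 mm·m/s
Outflow: F_out = 4.65 × 9.35 = 43.4775 mm·m/s
Steady-state rate R = (F_in − F_out)/L = (138.96 − 43.4775) / 52600 m = 1.815e-03 mm/s.
R = 1.815e-03 × 3600 = 6.53 mm/hr.

R ≈ 6.53 mm/hr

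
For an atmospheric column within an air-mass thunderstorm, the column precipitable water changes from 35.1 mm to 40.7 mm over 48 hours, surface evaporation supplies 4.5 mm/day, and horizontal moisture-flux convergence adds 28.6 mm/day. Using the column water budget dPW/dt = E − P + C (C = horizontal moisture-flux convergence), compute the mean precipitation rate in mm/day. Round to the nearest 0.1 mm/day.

dPW/dt = (40.7 − 35.1) mm / (48/24 day) = +2.800 mm/day.
P = E + C − dPW/dt = 4.5 + (28.6) − (+2.800) = 30.3 mm/day.

P ≈ 30.3 mm/day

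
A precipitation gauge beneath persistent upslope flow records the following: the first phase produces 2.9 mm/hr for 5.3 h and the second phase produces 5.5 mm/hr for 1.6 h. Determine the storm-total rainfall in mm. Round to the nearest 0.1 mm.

Total = Σ Rᵢ Δtᵢ = 2.9 × 5.3 + 5.5 × 1.6
      = 15.37 + 8.8 = 24.2 mm.

total ≈ 24.2 mm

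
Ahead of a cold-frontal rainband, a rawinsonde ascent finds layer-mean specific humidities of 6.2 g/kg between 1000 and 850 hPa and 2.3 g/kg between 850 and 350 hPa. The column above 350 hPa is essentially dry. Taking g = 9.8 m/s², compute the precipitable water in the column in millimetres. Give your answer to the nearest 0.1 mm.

PW ≈ 21.2 mm

Precipitable water is the column-integrated vapour mass per unit area: PW = (1/g) Σ q̄ Δp, with q in kg/kg and Δp in Pa (1 kg/m² of water = 1 mm).
Layer 1000–850 hPa: Δp = 150 hPa = 15000 Pa, q̄ = 0.0062 kg/kg → 0.0062 × 15000 / 9.8 = 9.49 mm
Layer 850–350 hPa: Δp = 500 hPa = 50000 Pa, q̄ = 0.0023 kg/kg → 0.0023 × 50000 / 9.8 = 11.73 mm
PW = 9.49 + 11.73 = 21.22 ≈ 21.2 mm.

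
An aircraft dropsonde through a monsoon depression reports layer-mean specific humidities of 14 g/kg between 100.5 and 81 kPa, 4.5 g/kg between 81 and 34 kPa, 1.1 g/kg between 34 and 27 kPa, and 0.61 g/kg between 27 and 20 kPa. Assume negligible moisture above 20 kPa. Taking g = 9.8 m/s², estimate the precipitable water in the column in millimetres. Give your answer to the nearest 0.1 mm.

Precipitable water is the column-integrated vapour mass per unit area: PW = (1/g) Σ q̄ Δp, with q in kg/kg and Δp in Pa (1 kg/m² of water = 1 mm).
Layer 100.5–81 kPa: Δp = 195 hPa = 19500 Pa, q̄ = 0.014 kg/kg → 0.014 × 19500 / 9.8 = 27.86 mm
Layer 81–34 kPa: Δp = 470 hPa = 47000 Pa, q̄ = 0.0045 kg/kg → 0.0045 × 47000 / 9.8 = 21.58 mm
Layer 34–27 kPa: Δp = 70 hPa = 7000 Pa, q̄ = 0.0011 kg/kg → 0.0011 × 7000 / 9.8 = 0.79 mm
Layer 27–20 kPa: Δp = 70 hPa = 7000 Pa, q̄ = 0.00061 kg/kg → 0.00061 × 7000 / 9.8 = 0.44 mm
PW = 27.86 + 21.58 + 0.79 + 0.44 = 50.67 ≈ 50.7 mm.

PW ≈ 50.7 mm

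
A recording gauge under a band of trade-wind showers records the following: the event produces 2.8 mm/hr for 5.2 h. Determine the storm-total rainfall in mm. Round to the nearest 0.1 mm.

Total = Σ Rᵢ Δtᵢ = 2.8 × 5.2
      = 14.56 = 14.6 mm.

total ≈ 14.6 mm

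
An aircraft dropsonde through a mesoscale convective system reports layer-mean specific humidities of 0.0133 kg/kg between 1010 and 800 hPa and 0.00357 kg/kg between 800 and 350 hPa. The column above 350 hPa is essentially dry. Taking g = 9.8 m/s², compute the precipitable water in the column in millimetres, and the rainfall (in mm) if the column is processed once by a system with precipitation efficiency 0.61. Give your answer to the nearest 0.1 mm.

Precipitable water is the column-integrated vapour mass per unit area: PW = (1/g) Σ q̄ Δp, with q in kg/kg and Δp in Pa (1 kg/m² of water = 1 mm).
Layer 1010–800 hPa: Δp = 210 hPa = 21000 Pa, q̄ = 0.0133 kg/kg → 0.0133 × 21000 / 9.8 = 28.50 mm
Layer 800–350 hPa: Δp = 450 hPa = 45000 Pa, q̄ = 0.00357 kg/kg → 0.00357 × 45000 / 9.8 = 16.39 mm
PW = 28.50 + 16.39 = 44.89 ≈ 44.9 mm.
Rainfall = ε × PW = 0.61 × 44.9 = 27.4 mm.

PW ≈ 44.9 mm; rainfall ≈ 27.4 mm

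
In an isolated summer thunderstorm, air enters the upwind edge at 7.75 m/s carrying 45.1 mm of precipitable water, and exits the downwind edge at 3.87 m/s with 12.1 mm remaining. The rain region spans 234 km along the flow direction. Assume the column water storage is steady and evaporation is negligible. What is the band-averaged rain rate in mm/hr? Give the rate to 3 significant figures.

R ≈ 4.66 mm/hr

Column moisture flux per unit crosswind length is F = V × PW.
Inflow: F_in = 7.75 × 45.1 = 349.525 mm·m/s
Outflow: F_out = 3.87 × 12.1 = 46.827 mm·m/s
Steady-state rate R = (F_in − F_out)/L = (349.525 − 46.827) / 234000 m = 1.294e-03 mm/s.
R = 1.294e-03 × 3600 = 4.66 mm/hr.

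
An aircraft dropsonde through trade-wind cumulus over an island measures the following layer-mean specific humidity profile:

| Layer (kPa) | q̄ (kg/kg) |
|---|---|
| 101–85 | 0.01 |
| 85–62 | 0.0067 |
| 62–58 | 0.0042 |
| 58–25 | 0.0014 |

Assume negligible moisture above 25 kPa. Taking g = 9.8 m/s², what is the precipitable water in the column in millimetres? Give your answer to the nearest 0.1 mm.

Precipitable water is the column-integrated vapour mass per unit area: PW = (1/g) Σ q̄ Δp, with q in kg/kg and Δp in Pa (1 kg/m² of water = 1 mm).
Layer 101–85 kPa: Δp = 160 hPa = 16000 Pa, q̄ = 0.01 kg/kg → 0.01 × 16000 / 9.8 = 16.33 mm
Layer 85–62 kPa: Δp = 230 hPa = 23000 Pa, q̄ = 0.0067 kg/kg → 0.0067 × 23000 / 9.8 = 15.72 mm
Layer 62–58 kPa: Δp = 40 hPa = 4000 Pa, q̄ = 0.0042 kg/kg → 0.0042 × 4000 / 9.8 = 1.71 mm
Layer 58–25 kPa: Δp = 330 hPa = 33000 Pa, q̄ = 0.0014 kg/kg → 0.0014 × 33000 / 9.8 = 4.71 mm
PW = 16.33 + 15.72 + 1.71 + 4.71 = 38.47 ≈ 38.5 mm.

PW ≈ 38.5 mm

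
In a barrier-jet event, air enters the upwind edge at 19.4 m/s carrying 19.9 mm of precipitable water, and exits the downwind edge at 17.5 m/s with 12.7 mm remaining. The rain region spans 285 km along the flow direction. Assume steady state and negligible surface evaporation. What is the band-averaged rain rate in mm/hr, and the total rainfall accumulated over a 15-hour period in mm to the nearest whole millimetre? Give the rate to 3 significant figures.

R ≈ 2.07 mm/hr; total ≈ 31 mm

Column moisture flux per unit crosswind length is F = V × PW.
Inflow: F_in = 19.4 × 19.9 = 386.06 mm·m/s
Outflow: F_out = 17.5 × 12.7 = 222.25 mm·m/s
Steady-state rate R = (F_in − F_out)/L = (386.06 − 222.25) / 285000 m = 5.748e-04 mm/s.
R = 5.748e-04 × 3600 = 2.07 mm/hr.
Over 15 h: total = 2.07 × 15 = 31.05 ≈ 31 mm.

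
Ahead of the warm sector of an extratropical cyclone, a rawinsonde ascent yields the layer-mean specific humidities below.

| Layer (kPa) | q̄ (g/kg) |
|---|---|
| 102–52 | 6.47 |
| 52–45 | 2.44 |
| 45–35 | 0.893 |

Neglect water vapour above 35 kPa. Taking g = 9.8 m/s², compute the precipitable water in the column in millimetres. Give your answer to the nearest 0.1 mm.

Precipitable water is the column-integrated vapour mass per unit area: PW = (1/g) Σ q̄ Δp, with q in kg/kg and Δp in Pa (1 kg/m² of water = 1 mm).
Layer 102–52 kPa: Δp = 500 hPa = 50000 Pa, q̄ = 0.00647 kg/kg → 0.00647 × 50000 / 9.8 = 33.01 mm
Layer 52–45 kPa: Δp = 70 hPa = 7000 Pa, q̄ = 0.00244 kg/kg → 0.00244 × 7000 / 9.8 = 1.74 mm
Layer 45–35 kPa: Δp = 100 hPa = 10000 Pa, q̄ = 0.000893 kg/kg → 0.000893 × 10000 / 9.8 = 0.91 mm
PW = 33.01 + 1.74 + 0.91 = 35.66 ≈ 35.7 mm.

PW ≈ 35.7 mm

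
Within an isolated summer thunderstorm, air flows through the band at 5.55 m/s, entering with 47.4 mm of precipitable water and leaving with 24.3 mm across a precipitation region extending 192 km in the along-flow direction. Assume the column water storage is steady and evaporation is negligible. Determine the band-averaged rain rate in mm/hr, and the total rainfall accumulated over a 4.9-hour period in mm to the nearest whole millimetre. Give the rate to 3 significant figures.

Column moisture flux per unit crosswind length is F = V × PW.
Inflow: F_in = 5.55 × 47.4 = 263.07 mm·m/s
Outflow: F_out = 5.55 × 24.3 = 134.865 mm·m/s
Steady-state rate R = (F_in − F_out)/L = (263.07 − 134.865) / 192000 m = 6.677e-04 mm/s.
R = 6.677e-04 × 3600 = 2.40 mm/hr.
Over 4.9 h: total = 2.40 × 4.9 = 11.76 ≈ 12 mm.

R ≈ 2.40 mm/hr; total ≈ 12 mm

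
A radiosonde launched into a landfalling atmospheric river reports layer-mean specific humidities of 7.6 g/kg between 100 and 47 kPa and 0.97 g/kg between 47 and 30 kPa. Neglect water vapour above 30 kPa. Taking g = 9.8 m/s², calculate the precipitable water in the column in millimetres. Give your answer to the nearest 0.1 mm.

PW ≈ 42.8 mm

Precipitable water is the column-integrated vapour mass per unit area: PW = (1/g) Σ q̄ Δp, with q in kg/kg and Δp in Pa (1 kg/m² of water = 1 mm).
Layer 100–47 kPa: Δp = 530 hPa = 53000 Pa, q̄ = 0.0076 kg/kg → 0.0076 × 53000 / 9.8 = 41.10 mm
Layer 47–30 kPa: Δp = 170 hPa = 17000 Pa, q̄ = 0.00097 kg/kg → 0.00097 × 17000 / 9.8 = 1.68 mm
PW = 41.10 + 1.68 = 42.78 ≈ 42.8 mm.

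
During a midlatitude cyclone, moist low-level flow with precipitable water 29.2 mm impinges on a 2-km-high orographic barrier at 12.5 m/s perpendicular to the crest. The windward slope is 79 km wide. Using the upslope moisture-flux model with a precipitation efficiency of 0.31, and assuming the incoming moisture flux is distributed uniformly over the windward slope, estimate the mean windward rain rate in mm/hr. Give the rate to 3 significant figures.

Incoming column moisture flux per unit ridge length: F = V × PW = 12.5 × 29.2 = 365 mm·m/s.
Spread over the 79 km slope with efficiency ε = 0.31: R = ε·F/W = 0.31 × 365 / 79000 m = 1.432e-03 mm/s.
R = 1.432e-03 × 3600 = 5.16 mm/hr.

R ≈ 5.16 mm/hr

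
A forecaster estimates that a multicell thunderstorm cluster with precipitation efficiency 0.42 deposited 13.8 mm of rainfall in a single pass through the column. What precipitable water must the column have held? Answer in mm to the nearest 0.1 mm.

PW ≈ 32.9 mm

PW = rainfall / ε = 13.8 / 0.42 = 32.9 mm.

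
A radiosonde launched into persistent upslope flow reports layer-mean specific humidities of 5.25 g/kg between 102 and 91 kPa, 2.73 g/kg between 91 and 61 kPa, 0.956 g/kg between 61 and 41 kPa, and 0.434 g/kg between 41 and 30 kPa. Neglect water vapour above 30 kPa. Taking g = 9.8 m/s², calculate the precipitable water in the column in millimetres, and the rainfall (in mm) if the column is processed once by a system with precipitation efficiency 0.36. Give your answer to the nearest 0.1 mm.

Precipitable water is the column-integrated vapour mass per unit area: PW = (1/g) Σ q̄ Δp, with q in kg/kg and Δp in Pa (1 kg/m² of water = 1 mm).
Layer 102–91 kPa: Δp = 110 hPa = 11000 Pa, q̄ = 0.00525 kg/kg → 0.00525 × 11000 / 9.8 = 5.89 mm
Layer 91–61 kPa: Δp = 300 hPa = 30000 Pa, q̄ = 0.00273 kg/kg → 0.00273 × 30000 / 9.8 = 8.36 mm
Layer 61–41 kPa: Δp = 200 hPa = 20000 Pa, q̄ = 0.000956 kg/kg → 0.000956 × 20000 / 9.8 = 1.95 mm
Layer 41–30 kPa: Δp = 110 hPa = 11000 Pa, q̄ = 0.000434 kg/kg → 0.000434 × 11000 / 9.8 = 0.49 mm
PW = 5.89 + 8.36 + 1.95 + 0.49 = 16.69 ≈ 16.7 mm.
Rainfall = ε × PW = 0.36 × 16.7 = 6.0 mm.

PW ≈ 16.7 mm; rainfall ≈ 6.0 mm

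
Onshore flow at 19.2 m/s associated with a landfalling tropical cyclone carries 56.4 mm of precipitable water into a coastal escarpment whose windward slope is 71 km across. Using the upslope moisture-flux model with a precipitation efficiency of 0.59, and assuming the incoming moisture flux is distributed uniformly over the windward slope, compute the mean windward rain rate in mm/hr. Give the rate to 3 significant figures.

R ≈ 32.4 mm/hr

Incoming column moisture flux per unit ridge length: F = V × PW = 19.2 × 56.4 = 1082.88 mm·m/s.
Spread over the 71 km slope with efficiency ε = 0.59: R = ε·F/W = 0.59 × 1082.88 / 71000 m = 8.999e-03 mm/s.
R = 8.999e-03 × 3600 = 32.4 mm/hr.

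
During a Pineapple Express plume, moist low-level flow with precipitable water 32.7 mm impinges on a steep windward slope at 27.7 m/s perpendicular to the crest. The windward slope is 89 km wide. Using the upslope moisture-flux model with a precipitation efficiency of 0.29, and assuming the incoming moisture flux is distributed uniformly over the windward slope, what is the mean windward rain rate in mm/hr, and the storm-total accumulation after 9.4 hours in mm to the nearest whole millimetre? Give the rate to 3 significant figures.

Incoming column moisture flux per unit ridge length: F = V × PW = 27.7 × 32.7 = 905.79 mm·m/s.
Spread over the 89 km slope with efficiency ε = 0.29: R = ε·F/W = 0.29 × 905.79 / 89000 m = 2.951e-03 mm/s.
R = 2.951e-03 × 3600 = 10.6 mm/hr.
Over 9.4 h: total = 10.6 × 9.4 = 99.64 ≈ 100 mm.

R ≈ 10.6 mm/hr; total ≈ 100 mm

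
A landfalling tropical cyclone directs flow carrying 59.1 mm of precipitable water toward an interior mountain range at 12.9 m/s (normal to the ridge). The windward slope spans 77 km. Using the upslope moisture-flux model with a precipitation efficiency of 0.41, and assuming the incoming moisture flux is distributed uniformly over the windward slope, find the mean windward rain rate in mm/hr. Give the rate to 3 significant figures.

R ≈ 14.6 mm/hr

Incoming column moisture flux per unit ridge length: F = V × PW = 12.9 × 59.1 = 762.39 mm·m/s.
Spread over the 77 km slope with efficiency ε = 0.41: R = ε·F/W = 0.41 × 762.39 / 77000 m = 4.059e-03 mm/s.
R = 4.059e-03 × 3600 = 14.6 mm/hr.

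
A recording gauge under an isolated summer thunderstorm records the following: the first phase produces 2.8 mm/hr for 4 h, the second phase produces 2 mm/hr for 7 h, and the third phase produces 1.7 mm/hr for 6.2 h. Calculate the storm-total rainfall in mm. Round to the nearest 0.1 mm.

Total = Σ Rᵢ Δtᵢ = 2.8 × 4 + 2 × 7 + 1.7 × 6.2
      = 11.2 + 14 + 10.54 = 35.7 mm.

total ≈ 35.7 mm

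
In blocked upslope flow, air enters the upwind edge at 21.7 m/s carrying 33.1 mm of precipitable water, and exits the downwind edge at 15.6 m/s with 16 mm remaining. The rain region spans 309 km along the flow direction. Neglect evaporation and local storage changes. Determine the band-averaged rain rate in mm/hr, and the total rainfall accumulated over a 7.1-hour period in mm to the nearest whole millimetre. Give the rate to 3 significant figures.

Column moisture flux per unit crosswind length is F = V × PW.
Inflow: F_in = 21.7 × 33.1 = 718.27 mm·m/s
Outflow: F_out = 15.6 × 16 = 249.6 mm·m/s
Steady-state rate R = (F_in − F_out)/L = (718.27 − 249.6) / 309000 m = 1.517e-03 mm/s.
R = 1.517e-03 × 3600 = 5.46 mm/hr.
Over 7.1 h: total = 5.46 × 7.1 = 38.766 ≈ 39 mm.

R ≈ 5.46 mm/hr; total ≈ 39 mm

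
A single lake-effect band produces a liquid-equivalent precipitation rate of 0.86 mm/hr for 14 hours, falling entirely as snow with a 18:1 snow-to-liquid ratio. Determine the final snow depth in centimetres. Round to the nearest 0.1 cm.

snow depth ≈ 21.7 cm

Liquid-equivalent depth = 0.86 × 14 = 12.04 mm.
Snow depth = 12.04 mm × 18 = 216.72 mm = 21.7 cm.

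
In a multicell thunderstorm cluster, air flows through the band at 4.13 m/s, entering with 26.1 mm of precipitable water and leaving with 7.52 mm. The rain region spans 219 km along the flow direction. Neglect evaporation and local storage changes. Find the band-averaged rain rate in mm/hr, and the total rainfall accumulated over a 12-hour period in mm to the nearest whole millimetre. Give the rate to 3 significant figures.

R ≈ 1.26 mm/hr; total ≈ 15 mm

Column moisture flux per unit crosswind length is F = V × PW.
Inflow: F_in = 4.13 × 26.1 = 107.793 mm·m/s
Outflow: F_out = 4.13 × 7.52 = 31.0576 mm·m/s
Steady-state rate R = (F_in − F_out)/L = (107.793 − 31.0576) / 219000 m = 3.504e-04 mm/s.
R = 3.504e-04 × 3600 = 1.26 mm/hr.
Over 12 h: total = 1.26 × 12 = 15.12 ≈ 15 mm.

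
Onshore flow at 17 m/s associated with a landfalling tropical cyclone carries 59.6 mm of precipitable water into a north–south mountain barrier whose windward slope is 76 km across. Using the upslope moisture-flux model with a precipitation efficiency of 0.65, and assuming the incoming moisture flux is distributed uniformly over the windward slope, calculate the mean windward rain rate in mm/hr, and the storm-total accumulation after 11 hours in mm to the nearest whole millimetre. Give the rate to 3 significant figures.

R ≈ 31.2 mm/hr; total ≈ 343 mm

Incoming column moisture flux per unit ridge length: F = V × PW = 17 × 59.6 = 1013.2 mm·m/s.
Spread over the 76 km slope with efficiency ε = 0.65: R = ε·F/W = 0.65 × 1013.2 / 76000 m = 8.666e-03 mm/s.
R = 8.666e-03 × 3600 = 31.2 mm/hr.
Over 11 h: total = 31.2 × 11 = 343.2 ≈ 343 mm.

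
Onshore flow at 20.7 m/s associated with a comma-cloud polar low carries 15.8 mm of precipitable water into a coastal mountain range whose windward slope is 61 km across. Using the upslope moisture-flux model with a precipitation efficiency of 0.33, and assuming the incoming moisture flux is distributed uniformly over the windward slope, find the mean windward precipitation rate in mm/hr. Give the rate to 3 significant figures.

Incoming column moisture flux per unit ridge length: F = V × PW = 20.7 × 15.8 = 327.06 mm·m/s.
Spread over the 61 km slope with efficiency ε = 0.33: R = ε·F/W = 0.33 × 327.06 / 61000 m = 1.769e-03 mm/s.
R = 1.769e-03 × 3600 = 6.37 mm/hr.

R ≈ 6.37 mm/hr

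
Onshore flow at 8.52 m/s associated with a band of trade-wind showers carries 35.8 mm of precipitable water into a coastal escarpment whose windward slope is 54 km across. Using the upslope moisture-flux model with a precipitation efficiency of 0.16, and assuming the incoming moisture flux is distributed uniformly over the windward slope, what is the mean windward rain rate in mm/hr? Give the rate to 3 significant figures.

R ≈ 3.25 mm/hr

Incoming column moisture flux per unit ridge length: F = V × PW = 8.52 × 35.8 = 305.016 mm·m/s.
Spread over the 54 km slope with efficiency ε = 0.16: R = ε·F/W = 0.16 × 305.016 / 54000 m = 9.038e-04 mm/s.
R = 9.038e-04 × 3600 = 3.25 mm/hr.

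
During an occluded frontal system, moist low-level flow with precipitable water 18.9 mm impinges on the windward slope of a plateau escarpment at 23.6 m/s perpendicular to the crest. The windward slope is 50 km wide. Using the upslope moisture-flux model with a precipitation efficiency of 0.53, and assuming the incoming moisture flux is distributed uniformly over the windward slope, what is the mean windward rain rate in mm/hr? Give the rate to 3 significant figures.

R ≈ 17.0 mm/hr

Incoming column moisture flux per unit ridge length: F = V × PW = 23.6 × 18.9 = 446.04 mm·m/s.
Spread over the 50 km slope with efficiency ε = 0.53: R = ε·F/W = 0.53 × 446.04 / 50000 m = 4.728e-03 mm/s.
R = 4.728e-03 × 3600 = 17.0 mm/hr.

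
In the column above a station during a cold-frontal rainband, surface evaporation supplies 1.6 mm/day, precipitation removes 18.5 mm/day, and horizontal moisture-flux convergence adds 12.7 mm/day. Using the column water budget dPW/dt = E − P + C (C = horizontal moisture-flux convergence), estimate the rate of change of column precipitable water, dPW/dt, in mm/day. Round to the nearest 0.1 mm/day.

dPW/dt ≈ -4.2 mm/day

dPW/dt = E − P + C = 1.6 − 18.5 + (12.7) = -4.2 mm/day.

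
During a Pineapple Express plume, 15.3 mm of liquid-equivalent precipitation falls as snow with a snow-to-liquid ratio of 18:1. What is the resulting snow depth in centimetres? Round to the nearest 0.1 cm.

snow depth ≈ 27.5 cm

Snow depth = liquid × ratio = 15.3 mm × 18 = 275.4 mm = 27.5 cm.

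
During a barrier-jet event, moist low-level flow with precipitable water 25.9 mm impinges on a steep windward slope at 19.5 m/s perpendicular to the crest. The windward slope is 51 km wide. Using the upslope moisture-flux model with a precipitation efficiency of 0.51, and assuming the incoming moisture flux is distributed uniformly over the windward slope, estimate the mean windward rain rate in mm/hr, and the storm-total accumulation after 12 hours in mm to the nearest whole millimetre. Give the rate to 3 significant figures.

Incoming column moisture flux per unit ridge length: F = V × PW = 19.5 × 25.9 = 505.05 mm·m/s.
Spread over the 51 km slope with efficiency ε = 0.51: R = ε·F/W = 0.51 × 505.05 / 51000 m = 5.050e-03 mm/s.
R = 5.050e-03 × 3600 = 18.2 mm/hr.
Over 12 h: total = 18.2 × 12 = 218.4 ≈ 218 mm.

R ≈ 18.2 mm/hr; total ≈ 218 mm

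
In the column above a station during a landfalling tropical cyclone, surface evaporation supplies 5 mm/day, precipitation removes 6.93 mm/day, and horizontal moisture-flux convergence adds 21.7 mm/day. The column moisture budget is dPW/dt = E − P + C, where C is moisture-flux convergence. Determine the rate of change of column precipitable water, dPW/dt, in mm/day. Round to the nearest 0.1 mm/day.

dPW/dt ≈ 19.8 mm/day

dPW/dt = E − P + C = 5 − 6.93 + (21.7) = 19.8 mm/day.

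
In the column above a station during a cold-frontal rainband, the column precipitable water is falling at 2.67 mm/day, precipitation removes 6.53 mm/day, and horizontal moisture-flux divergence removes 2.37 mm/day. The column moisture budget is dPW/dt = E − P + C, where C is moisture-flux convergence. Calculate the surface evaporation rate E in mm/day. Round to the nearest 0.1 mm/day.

E ≈ 6.2 mm/day

dPW/dt = -2.67 mm/day.
E = dPW/dt + P − C = (-2.67) + 6.53 − (-2.37) = 6.2 mm/day.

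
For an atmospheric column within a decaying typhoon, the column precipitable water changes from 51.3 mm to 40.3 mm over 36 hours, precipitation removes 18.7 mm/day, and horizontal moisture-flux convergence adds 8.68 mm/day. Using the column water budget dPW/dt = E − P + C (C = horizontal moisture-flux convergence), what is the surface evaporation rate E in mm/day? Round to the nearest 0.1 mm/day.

dPW/dt = (40.3 − 51.3) mm / (36/24 day) = -7.333 mm/day.
E = dPW/dt + P − C = (-7.333) + 18.7 − (8.68) = 2.7 mm/day.

E ≈ 2.7 mm/day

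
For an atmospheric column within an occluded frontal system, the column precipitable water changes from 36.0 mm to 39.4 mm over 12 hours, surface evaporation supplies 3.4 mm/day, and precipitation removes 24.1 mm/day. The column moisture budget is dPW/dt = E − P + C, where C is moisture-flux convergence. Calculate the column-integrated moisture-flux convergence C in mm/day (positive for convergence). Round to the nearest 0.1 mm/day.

C ≈ 27.5 mm/day

dPW/dt = (39.4 − 36.0) mm / (12/24 day) = +6.800 mm/day.
C = dPW/dt − E + P = (+6.800) − 3.4 + 24.1 = 27.5 mm/day.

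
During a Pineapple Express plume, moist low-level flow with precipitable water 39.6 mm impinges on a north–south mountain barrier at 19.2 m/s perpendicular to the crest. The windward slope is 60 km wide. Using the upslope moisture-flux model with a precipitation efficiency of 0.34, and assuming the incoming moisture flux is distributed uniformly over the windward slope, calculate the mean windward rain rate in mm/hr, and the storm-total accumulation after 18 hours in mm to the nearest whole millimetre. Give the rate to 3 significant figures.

Incoming column moisture flux per unit ridge length: F = V × PW = 19.2 × 39.6 = 760.32 mm·m/s.
Spread over the 60 km slope with efficiency ε = 0.34: R = ε·F/W = 0.34 × 760.32 / 60000 m = 4.308e-03 mm/s.
R = 4.308e-03 × 3600 = 15.5 mm/hr.
Over 18 h: total = 15.5 × 18 = 279 mm.

R ≈ 15.5 mm/hr; total ≈ 279 mm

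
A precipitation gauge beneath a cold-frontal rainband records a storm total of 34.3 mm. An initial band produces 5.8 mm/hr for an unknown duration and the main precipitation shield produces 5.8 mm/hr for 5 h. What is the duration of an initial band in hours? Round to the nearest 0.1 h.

Known phases: 5.8 × 5 = 29 mm.
Remaining depth = 34.3 − 29 = 5.3 mm.
Duration = 5.3 / 5.8 = 0.9 h.

duration ≈ 0.9 h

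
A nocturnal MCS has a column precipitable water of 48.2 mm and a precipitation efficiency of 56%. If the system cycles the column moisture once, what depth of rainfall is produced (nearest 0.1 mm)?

Rainfall = ε × PW = 0.56 × 48.2 = 27.0 mm.

rainfall ≈ 27.0 mm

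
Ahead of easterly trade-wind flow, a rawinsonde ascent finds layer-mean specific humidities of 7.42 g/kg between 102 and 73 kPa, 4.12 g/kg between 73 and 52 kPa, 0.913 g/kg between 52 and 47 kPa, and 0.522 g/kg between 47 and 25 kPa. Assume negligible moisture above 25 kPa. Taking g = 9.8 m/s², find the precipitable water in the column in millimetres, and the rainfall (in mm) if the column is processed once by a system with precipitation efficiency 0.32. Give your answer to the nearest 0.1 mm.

PW ≈ 32.4 mm; rainfall ≈ 10.4 mm

Precipitable water is the column-integrated vapour mass per unit area: PW = (1/g) Σ q̄ Δp, with q in kg/kg and Δp in Pa (1 kg/m² of water = 1 mm).
Layer 102–73 kPa: Δp = 290 hPa = 29000 Pa, q̄ = 0.00742 kg/kg → 0.00742 × 29000 / 9.8 = 21.96 mm
Layer 73–52 kPa: Δp = 210 hPa = 21000 Pa, q̄ = 0.00412 kg/kg → 0.00412 × 21000 / 9.8 = 8.83 mm
Layer 52–47 kPa: Δp = 50 hPa = 5000 Pa, q̄ = 0.000913 kg/kg → 0.000913 × 5000 / 9.8 = 0.47 mm
Layer 47–25 kPa: Δp = 220 hPa = 22000 Pa, q̄ = 0.000522 kg/kg → 0.000522 × 22000 / 9.8 = 1.17 mm
PW = 21.96 + 8.83 + 0.47 + 1.17 = 32.43 ≈ 32.4 mm.
Rainfall = ε × PW = 0.32 × 32.4 = 10.4 mm.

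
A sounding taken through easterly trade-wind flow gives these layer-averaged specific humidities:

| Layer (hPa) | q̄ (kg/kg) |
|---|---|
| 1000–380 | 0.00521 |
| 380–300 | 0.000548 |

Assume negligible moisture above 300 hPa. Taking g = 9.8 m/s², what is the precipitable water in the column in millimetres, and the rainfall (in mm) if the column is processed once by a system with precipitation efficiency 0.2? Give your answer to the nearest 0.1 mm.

PW ≈ 33.4 mm; rainfall ≈ 6.7 mm

Precipitable water is the column-integrated vapour mass per unit area: PW = (1/g) Σ q̄ Δp, with q in kg/kg and Δp in Pa (1 kg/m² of water = 1 mm).
Layer 1000–380 hPa: Δp = 620 hPa = 62000 Pa, q̄ = 0.00521 kg/kg → 0.00521 × 62000 / 9.8 = 32.96 mm
Layer 380–300 hPa: Δp = 80 hPa = 8000 Pa, q̄ = 0.000548 kg/kg → 0.000548 × 8000 / 9.8 = 0.45 mm
PW = 32.96 + 0.45 = 33.41 ≈ 33.4 mm.
Rainfall = ε × PW = 0.2 × 33.4 = 6.7 mm.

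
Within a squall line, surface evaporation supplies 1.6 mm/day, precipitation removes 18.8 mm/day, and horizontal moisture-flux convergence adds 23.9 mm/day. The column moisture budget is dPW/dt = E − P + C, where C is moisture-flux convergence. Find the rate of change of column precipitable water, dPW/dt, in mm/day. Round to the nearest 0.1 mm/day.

dPW/dt = E − P + C = 1.6 − 18.8 + (23.9) = 6.7 mm/day.

dPW/dt ≈ 6.7 mm/day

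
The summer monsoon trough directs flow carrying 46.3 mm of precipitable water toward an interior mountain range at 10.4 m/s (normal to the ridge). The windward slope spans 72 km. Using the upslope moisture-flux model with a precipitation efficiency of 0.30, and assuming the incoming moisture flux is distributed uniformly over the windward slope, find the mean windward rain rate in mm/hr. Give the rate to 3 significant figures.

R ≈ 7.22 mm/hr

Incoming column moisture flux per unit ridge length: F = V × PW = 10.4 × 46.3 = 481.52 mm·m/s.
Spread over the 72 km slope with efficiency ε = 0.30: R = ε·F/W = 0.30 × 481.52 / 72000 m = 2.006e-03 mm/s.
R = 2.006e-03 × 3600 = 7.22 mm/hr.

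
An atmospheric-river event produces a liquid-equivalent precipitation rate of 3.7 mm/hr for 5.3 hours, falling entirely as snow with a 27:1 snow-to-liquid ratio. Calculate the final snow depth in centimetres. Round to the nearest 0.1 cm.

Liquid-equivalent depth = 3.7 × 5.3 = 19.61 mm.
Snow depth = 19.61 mm × 27 = 529.47 mm = 52.9 cm.

snow depth ≈ 52.9 cm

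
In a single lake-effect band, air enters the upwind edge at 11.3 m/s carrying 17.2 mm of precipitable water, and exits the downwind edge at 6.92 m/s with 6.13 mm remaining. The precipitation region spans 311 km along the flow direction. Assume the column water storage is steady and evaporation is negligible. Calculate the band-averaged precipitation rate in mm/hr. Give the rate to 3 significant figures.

Column moisture flux per unit crosswind length is F = V × PW.
Inflow: F_in = 11.3 × 17.2 = 194.36 mm·m/s
Outflow: F_out = 6.92 × 6.13 = 42.4196 mm·m/s
Steady-state rate R = (F_in − F_out)/L = (194.36 − 42.4196) / 311000 m = 4.886e-04 mm/s.
R = 4.886e-04 × 3600 = 1.76 mm/hr.

R ≈ 1.76 mm/hr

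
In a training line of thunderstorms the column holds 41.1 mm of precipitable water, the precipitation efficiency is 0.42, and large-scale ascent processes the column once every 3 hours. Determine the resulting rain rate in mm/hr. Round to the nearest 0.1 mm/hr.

Each overturning extracts ε × PW = 0.42 × 41.1 = 17.262 mm.
Rate = ε·PW / τ = 17.262 / 3 h = 5.8 mm/hr.

R ≈ 5.8 mm/hr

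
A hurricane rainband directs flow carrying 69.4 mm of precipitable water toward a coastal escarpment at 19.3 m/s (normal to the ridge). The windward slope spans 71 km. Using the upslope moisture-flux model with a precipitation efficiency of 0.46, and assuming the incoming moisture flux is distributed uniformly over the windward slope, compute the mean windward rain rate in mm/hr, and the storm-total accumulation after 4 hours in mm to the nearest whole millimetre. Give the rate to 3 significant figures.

Incoming column moisture flux per unit ridge length: F = V × PW = 19.3 × 69.4 = 1339.42 mm·m/s.
Spread over the 71 km slope with efficiency ε = 0.46: R = ε·F/W = 0.46 × 1339.42 / 71000 m = 8.678e-03 mm/s.
R = 8.678e-03 × 3600 = 31.2 mm/hr.
Over 4 h: total = 31.2 × 4 = 124.8 ≈ 125 mm.

R ≈ 31.2 mm/hr; total ≈ 125 mm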